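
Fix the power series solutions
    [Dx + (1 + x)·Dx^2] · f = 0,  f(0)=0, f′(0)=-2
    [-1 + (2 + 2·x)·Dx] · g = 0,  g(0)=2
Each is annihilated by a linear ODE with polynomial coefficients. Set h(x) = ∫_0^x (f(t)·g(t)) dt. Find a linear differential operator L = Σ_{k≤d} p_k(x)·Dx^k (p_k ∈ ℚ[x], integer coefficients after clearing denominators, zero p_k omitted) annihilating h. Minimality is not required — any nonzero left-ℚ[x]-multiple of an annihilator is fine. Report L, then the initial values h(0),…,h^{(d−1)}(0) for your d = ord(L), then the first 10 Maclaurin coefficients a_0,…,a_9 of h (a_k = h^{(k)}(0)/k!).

f: a_k = 0, -2, 1, -2/3, 1/2, -2/5, 1/3, -2/7, 1/4, -2/9, …
g: a_k = 2, 1, -1/4, 1/8, -5/64, 7/128, -21/512, 33/1024, -429/16384, 715/32768, …
Sym-product of L_f,L_g gives L₀ (≤ ord 2).
h=∫₀ˣh₀: take L = L₀·Dx.
L = Dx + (4 + 8·x + 4·x^2)·Dx^3  (order 3).
h: a_k = 0, 0, -2, 0, 1/24, -1/30, 71/2880, -31/1680, 3043/215040, -2689/241920, …
ICs: h(0) = 0, h′(0) = 0, h′′(0) = -4.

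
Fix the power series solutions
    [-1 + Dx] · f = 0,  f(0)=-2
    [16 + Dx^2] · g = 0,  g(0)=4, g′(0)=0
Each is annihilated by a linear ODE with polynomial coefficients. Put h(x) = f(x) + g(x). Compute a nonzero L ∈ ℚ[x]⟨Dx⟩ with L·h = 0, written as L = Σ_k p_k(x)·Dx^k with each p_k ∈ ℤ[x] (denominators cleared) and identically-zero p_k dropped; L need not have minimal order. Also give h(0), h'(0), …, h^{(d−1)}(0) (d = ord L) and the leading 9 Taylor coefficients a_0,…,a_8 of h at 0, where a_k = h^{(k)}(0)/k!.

f: a_k = -2, -2, -1, -1/3, -1/12, -1/60, -1/360, -1/2520, -1/20160, …
g: a_k = 4, 0, -32, 0, 128/3, 0, -1024/45, 0, 2048/315, …
h₀=f+g: left-lcm gives L₀, ord ≤ 3.
L = -16 + 16·Dx - Dx^2 + Dx^3  (order 3).
h: a_k = 2, -2, -33, -1/3, 511/12, -1/60, -2731/120, -1/2520, 131071/20160, …
ICs: h(0) = 2, h′(0) = -2, h′′(0) = -66.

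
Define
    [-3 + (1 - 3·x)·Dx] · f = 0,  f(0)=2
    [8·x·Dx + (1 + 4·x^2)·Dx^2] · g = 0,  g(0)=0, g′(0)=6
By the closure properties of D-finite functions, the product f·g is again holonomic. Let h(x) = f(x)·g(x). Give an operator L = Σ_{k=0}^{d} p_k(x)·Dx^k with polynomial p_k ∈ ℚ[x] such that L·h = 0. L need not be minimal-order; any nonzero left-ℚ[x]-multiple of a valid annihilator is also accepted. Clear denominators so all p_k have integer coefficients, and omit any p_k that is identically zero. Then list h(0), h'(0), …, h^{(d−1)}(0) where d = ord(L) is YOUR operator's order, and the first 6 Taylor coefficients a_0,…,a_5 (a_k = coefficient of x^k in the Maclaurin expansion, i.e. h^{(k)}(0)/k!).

L = 24·x + (6 - 8·x + 48·x^2)·Dx + (-1 + 3·x - 4·x^2 + 12·x^3)·Dx^2  (order 2).
h: a_k = 0, 12, 36, 92, 276, 4332/5, …
ICs: h(0) = 0, h′(0) = 12.

f: a_k = 2, 6, 18, 54, 162, 486, …
g: a_k = 0, 6, 0, -8, 0, 96/5, …
Sym-product of L_f,L_g gives L₀ (≤ ord 2).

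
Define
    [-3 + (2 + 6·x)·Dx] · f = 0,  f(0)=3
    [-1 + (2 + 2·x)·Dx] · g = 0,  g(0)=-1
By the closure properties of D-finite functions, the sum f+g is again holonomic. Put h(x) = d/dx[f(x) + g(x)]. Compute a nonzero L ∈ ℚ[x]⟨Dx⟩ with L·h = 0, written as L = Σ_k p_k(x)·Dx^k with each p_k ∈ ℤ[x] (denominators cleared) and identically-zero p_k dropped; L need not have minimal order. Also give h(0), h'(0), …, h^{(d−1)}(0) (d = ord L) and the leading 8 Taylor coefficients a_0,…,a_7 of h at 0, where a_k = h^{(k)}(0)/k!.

L = -9 + (-24 - 36·x)·Dx + (-4 - 16·x - 12·x^2)·Dx^2  (order 2).
h: a_k = 4, -13/2, 15, -605/16, 3185/32, -68859/256, 47355/64, -4221789/2048, …
ICs: h(0) = 4, h′(0) = -13/2.

f: a_k = 3, 9/2, -27/8, 81/16, -1215/128, 5103/256, -45927/1024, 216513/2048, …
g: a_k = -1, -1/2, 1/8, -1/16, 5/128, -7/256, 21/1024, -33/2048, …
L₀ := lclm(L_f,L_g); ord L₀ ≤ 1+1.
h₀' ⇒ L via d/dx closure of L₀.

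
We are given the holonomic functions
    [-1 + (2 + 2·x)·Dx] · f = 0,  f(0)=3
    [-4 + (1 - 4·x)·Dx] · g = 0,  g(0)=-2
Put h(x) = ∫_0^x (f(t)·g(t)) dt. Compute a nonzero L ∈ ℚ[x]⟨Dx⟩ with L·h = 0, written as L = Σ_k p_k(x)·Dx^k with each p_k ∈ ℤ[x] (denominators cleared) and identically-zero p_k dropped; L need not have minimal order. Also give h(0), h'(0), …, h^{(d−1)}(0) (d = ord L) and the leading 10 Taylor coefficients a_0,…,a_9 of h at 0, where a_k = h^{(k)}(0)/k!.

L = (9 + 4·x)·Dx + (-2 + 6·x + 8·x^2)·Dx^2  (order 2).
h: a_k = 0, -6, -27/2, -143/4, -3435/32, -21981/64, -293087/256, -14068113/3584, -112545003/8192, -2400959635/49152, …
ICs: h(0) = 0, h′(0) = -6.

f: a_k = 3, 3/2, -3/8, 3/16, -15/128, 21/256, -63/1024, 99/2048, -1287/32768, 2145/65536, …
g: a_k = -2, -8, -32, -128, -512, -2048, -8192, -32768, -131072, -524288, …
f·g: L₀ = L_f ⊗_s L_g, ord ≤ 1·1.
h=∫₀ˣh₀: take L = L₀·Dx.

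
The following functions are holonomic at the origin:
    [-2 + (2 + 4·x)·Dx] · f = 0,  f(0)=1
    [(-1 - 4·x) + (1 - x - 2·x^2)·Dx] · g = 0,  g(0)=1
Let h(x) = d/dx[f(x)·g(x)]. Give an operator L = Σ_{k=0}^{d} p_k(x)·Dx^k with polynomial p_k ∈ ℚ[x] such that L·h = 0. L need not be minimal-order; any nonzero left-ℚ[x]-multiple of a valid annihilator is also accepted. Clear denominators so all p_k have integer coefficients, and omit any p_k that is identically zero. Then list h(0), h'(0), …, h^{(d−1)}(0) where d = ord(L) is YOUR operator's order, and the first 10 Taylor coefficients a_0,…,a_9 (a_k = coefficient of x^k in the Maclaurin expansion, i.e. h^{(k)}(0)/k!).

L = (7 + 48·x + 99·x^2 + 100·x^3 + 60·x^4) + (-2 - 7·x - 3·x^2 + 22·x^3 + 44·x^4 + 24·x^5)·Dx  (order 1).
h: a_k = 2, 7, 24, 115/2, 625/4, 2817/8, 3451/4, 30371/16, 281871/64, 1221645/128, …
ICs: h(0) = 2.

f: a_k = 1, 1, -1/2, 1/2, -5/8, 7/8, -21/16, 33/16, -429/128, 715/128, …
g: a_k = 1, 1, 3, 5, 11, 21, 43, 85, 171, 341, …
f·g: L₀ = L_f ⊗_s L_g, ord ≤ 1·1.
Differentiate: ansatz ord ≤ ord L₀ ⇒ L.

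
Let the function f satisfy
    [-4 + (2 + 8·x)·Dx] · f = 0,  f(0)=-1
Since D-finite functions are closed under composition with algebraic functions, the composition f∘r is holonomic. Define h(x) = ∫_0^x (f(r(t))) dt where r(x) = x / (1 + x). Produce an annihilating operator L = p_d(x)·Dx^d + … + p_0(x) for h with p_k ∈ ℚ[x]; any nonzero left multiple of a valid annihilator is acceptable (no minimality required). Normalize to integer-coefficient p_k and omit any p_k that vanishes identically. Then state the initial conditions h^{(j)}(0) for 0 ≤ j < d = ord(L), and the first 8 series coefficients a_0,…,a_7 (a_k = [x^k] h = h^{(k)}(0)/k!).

L = -2·Dx + (1 + 6·x + 5·x^2)·Dx^2  (order 2).
h: a_k = 0, -1, -1, 4/3, -5/2, 6, -17, 376/7, …
ICs: h(0) = 0, h′(0) = -1.

f: a_k = -1, -2, 2, -4, 10, -28, 84, -264, …
L₀ from L_f via x↦r, Dx↦r'^{-1}Dx.
h=∫h₀ ⇒ L = L₀·Dx.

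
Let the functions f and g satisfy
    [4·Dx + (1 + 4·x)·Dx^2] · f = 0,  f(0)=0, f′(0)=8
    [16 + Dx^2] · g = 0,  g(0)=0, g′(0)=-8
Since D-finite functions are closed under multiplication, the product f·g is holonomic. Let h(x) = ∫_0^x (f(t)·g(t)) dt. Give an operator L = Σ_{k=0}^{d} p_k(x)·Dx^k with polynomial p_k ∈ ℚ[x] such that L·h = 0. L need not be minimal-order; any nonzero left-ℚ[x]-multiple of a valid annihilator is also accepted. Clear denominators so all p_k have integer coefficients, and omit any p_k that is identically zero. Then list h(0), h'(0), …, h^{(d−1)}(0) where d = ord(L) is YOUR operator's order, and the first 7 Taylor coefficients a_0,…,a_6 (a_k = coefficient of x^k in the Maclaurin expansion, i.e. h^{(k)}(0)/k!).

f: a_k = 0, 8, -16, 128/3, -128, 2048/5, -4096/3, …
g: a_k = 0, -8, 0, 64/3, 0, -256/15, 0, …
Sym-product of L_f,L_g gives L₀ (≤ ord 4).
h=∫h₀ ⇒ L = L₀·Dx.
L = (-768 + 6144·x + 77824·x^2 + 262144·x^3 + 262144·x^4)·Dx + (256 + 5120·x + 24576·x^2 + 32768·x^3)·Dx^2 + (1280·x + 10752·x^2 + 32768·x^3 + 32768·x^4)·Dx^3 + (16 + 320·x + 1536·x^2 + 2048·x^3)·Dx^4 + (3 + 56·x + 368·x^2 + 1024·x^3 + 1024·x^4)·Dx^5  (order 5).
h: a_k = 0, 0, 0, -64/3, 32, -512/15, 1024/9, …
ICs: h(0) = 0, h′(0) = 0, h′′(0) = 0, h′′′(0) = -128, h′′′′(0) = 768.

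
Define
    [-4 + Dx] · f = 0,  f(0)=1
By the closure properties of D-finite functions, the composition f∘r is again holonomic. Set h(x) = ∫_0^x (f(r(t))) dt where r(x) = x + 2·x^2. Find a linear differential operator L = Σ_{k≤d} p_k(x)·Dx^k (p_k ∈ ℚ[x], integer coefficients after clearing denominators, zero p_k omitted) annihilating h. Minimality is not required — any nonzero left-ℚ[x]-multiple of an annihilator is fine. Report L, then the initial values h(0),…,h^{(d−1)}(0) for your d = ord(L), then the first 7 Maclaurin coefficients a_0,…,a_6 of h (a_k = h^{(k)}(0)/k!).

f: a_k = 1, 4, 8, 32/3, 32/3, 128/15, 256/45, …
Substitute x→r, Dx→(1/r')Dx; clear ⇒ L₀.
h=∫h₀ ⇒ L = L₀·Dx.
L = (-4 - 16·x)·Dx + Dx^2  (order 2).
h: a_k = 0, 1, 2, 16/3, 32/3, 64/3, 1664/45, …
ICs: h(0) = 0, h′(0) = 1.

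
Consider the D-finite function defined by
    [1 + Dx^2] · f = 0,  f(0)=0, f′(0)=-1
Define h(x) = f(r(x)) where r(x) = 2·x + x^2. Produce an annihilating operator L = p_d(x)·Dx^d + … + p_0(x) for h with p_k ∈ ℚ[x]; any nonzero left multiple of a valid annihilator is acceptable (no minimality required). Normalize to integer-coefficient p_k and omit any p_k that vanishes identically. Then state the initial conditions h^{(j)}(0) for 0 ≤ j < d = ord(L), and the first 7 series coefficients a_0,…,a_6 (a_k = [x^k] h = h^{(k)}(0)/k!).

f: a_k = 0, -1, 0, 1/6, 0, -1/120, 0, …
h₀=f(r): pull back L_f along r ⇒ L₀.
L = (4 + 12·x + 12·x^2 + 4·x^3) - Dx + (1 + x)·Dx^2  (order 2).
h: a_k = 0, -2, -1, 4/3, 2, 11/15, -1/2, …
ICs: h(0) = 0, h′(0) = -2.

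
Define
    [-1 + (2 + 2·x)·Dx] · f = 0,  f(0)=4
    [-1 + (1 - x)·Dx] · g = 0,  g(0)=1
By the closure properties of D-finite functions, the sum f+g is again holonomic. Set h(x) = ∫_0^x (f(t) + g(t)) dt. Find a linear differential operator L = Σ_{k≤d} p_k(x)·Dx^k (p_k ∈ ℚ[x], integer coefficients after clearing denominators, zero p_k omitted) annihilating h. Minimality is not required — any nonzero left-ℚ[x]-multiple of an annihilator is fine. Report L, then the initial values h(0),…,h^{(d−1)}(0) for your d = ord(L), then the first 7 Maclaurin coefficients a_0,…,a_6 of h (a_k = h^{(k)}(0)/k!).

f: a_k = 4, 2, -1/2, 1/4, -5/32, 7/64, -21/256, …
g: a_k = 1, 1, 1, 1, 1, 1, 1, …
Weyl lclm of L_f,L_g ⇒ L₀ (ord ≤ 2).
h=∫₀ˣh₀: take L = L₀·Dx.
L = (5 + 3·x)·Dx + (-9 - 14·x - 9·x^2)·Dx^2 + (2 + 6·x - 2·x^2 - 6·x^3)·Dx^3  (order 3).
h: a_k = 0, 5, 3/2, 1/6, 5/16, 27/160, 71/384, …
ICs: h(0) = 0, h′(0) = 5, h′′(0) = 3.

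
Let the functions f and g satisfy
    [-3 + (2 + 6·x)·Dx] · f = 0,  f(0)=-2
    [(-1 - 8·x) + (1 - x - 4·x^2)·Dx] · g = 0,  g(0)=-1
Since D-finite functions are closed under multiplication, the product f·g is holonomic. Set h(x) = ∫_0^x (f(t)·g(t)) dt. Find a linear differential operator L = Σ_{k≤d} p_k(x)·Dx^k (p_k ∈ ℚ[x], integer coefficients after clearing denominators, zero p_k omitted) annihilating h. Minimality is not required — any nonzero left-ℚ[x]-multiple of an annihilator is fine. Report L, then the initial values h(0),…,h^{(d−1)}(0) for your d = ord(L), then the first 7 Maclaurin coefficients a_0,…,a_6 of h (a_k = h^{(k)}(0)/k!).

f: a_k = -2, -3, 9/4, -27/8, 405/64, -1701/128, 15309/512, …
g: a_k = -1, -1, -5, -9, -29, -65, -181, …
L₀ := L_f ⊗_s L_g (sym. prod.), ord ≤ 1.
Integrate: L := L₀·Dx.
L = (5 + 19·x + 36·x^2)·Dx + (-2 - 4·x + 14·x^2 + 24·x^3)·Dx^2  (order 2).
h: a_k = 0, 2, 5/2, 43/12, 273/32, 4531/320, 28235/768, …
ICs: h(0) = 0, h′(0) = 2.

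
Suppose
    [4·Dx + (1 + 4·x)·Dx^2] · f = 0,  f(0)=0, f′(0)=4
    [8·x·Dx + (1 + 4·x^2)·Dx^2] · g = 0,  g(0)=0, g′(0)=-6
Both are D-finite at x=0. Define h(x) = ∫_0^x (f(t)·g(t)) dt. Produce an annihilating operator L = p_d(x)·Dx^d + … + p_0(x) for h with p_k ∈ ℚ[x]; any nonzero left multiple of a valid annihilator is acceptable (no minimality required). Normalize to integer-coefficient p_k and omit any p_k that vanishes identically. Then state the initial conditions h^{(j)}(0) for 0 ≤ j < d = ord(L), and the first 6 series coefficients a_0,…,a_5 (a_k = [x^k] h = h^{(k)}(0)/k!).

L = (96 + 640·x + 1408·x^2 + 7680·x^3 + 15360·x^4 + 26624·x^5 + 8192·x^7)·Dx^2 + (24 + 320·x + 2656·x^2 + 9728·x^3 + 28160·x^4 + 47616·x^5 + 71680·x^6 + 6144·x^7 + 28672·x^8)·Dx^3 + (12 + 104·x + 672·x^2 + 2976·x^3 + 8256·x^4 + 18048·x^5 + 24576·x^6 + 35328·x^7 + 6144·x^8 + 16384·x^9)·Dx^4 + (1 + 12·x + 68·x^2 + 256·x^3 + 696·x^4 + 1536·x^5 + 2688·x^6 + 3072·x^7 + 4224·x^8 + 1024·x^9 + 2048·x^10)·Dx^5  (order 5).
h: a_k = 0, 0, 0, -8, 12, -96/5, …
ICs: h(0) = 0, h′(0) = 0, h′′(0) = 0, h′′′(0) = -48, h′′′′(0) = 288.

f: a_k = 0, 4, -8, 64/3, -64, 1024/5, …
g: a_k = 0, -6, 0, 8, 0, -96/5, …
h₀=f·g: eliminate ⇒ L₀, order ≤ 2·2.
Integrate: L := L₀·Dx.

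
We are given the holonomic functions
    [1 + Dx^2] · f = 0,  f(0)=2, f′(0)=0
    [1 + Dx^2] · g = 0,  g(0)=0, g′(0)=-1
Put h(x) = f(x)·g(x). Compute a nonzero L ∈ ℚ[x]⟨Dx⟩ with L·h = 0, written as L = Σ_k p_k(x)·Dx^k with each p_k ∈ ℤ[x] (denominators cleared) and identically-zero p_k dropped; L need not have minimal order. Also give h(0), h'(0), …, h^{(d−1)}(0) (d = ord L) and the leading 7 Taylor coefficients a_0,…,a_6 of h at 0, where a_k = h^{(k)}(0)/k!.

f: a_k = 2, 0, -1, 0, 1/12, 0, -1/360, …
g: a_k = 0, -1, 0, 1/6, 0, -1/120, 0, …
h₀=f·g: eliminate ⇒ L₀, order ≤ 2·2.
L = 4·Dx + Dx^3  (order 3).
h: a_k = 0, -2, 0, 4/3, 0, -4/15, 0, …
ICs: h(0) = 0, h′(0) = -2, h′′(0) = 0.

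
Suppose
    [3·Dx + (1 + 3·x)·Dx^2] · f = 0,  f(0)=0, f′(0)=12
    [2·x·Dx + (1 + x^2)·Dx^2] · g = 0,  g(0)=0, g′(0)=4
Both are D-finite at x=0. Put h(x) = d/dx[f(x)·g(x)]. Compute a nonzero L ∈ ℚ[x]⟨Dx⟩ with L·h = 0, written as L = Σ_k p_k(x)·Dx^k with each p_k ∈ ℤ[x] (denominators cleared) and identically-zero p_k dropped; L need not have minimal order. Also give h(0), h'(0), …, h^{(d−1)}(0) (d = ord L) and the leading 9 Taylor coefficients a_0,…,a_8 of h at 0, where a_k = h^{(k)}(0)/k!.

L = (264 + 1260·x + 1008·x^2 + 3420·x^3 + 3240·x^4 + 4212·x^5 + 324·x^7) + (178 + 660·x + 3828·x^2 + 7308·x^3 + 12960·x^4 + 10044·x^5 + 11340·x^6 + 324·x^7 + 1134·x^8)·Dx + (132 + 608·x + 1728·x^2 + 4568·x^3 + 6456·x^4 + 8856·x^5 + 5184·x^6 + 5544·x^7 + 324·x^8 + 648·x^9)·Dx^2 + (13 + 102·x + 341·x^2 + 744·x^3 + 1138·x^4 + 1236·x^5 + 1386·x^6 + 648·x^7 + 657·x^8 + 54·x^9 + 81·x^10)·Dx^3  (order 3).
h: a_k = 0, 96, -216, 512, -1500, 22176/5, -64764/5, 190464/5, -3946482/35, …
ICs: h(0) = 0, h′(0) = 96, h′′(0) = -432.

f: a_k = 0, 12, -18, 36, -81, 972/5, -486, 8748/7, -6561/2, …
g: a_k = 0, 4, 0, -4/3, 0, 4/5, 0, -4/7, 0, …
h₀=f·g: eliminate ⇒ L₀, order ≤ 2·2.
Differentiate: ansatz ord ≤ ord L₀ ⇒ L.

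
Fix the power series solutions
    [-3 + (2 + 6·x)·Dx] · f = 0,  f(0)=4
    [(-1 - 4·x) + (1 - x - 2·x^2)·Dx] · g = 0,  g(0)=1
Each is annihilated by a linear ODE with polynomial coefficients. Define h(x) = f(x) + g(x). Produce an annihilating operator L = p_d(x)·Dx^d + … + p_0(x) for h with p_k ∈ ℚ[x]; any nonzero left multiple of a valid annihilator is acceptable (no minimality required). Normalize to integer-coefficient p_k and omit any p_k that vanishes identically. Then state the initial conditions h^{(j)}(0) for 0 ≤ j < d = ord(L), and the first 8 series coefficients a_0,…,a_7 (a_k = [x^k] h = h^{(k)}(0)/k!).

L = (45 + 207·x + 306·x^2 + 360·x^3) + (-33 - 174·x - 573·x^2 - 1044·x^3 - 900·x^4)·Dx + (-2 + 30·x + 138·x^2 - 38·x^3 - 504·x^4 - 360·x^5)·Dx^2  (order 2).
h: a_k = 5, 7, -3/2, 47/4, -53/32, 3045/64, -4301/256, 115691/512, …
ICs: h(0) = 5, h′(0) = 7.

f: a_k = 4, 6, -9/2, 27/4, -405/32, 1701/64, -15309/256, 72171/512, …
g: a_k = 1, 1, 3, 5, 11, 21, 43, 85, …
f+g: L₀ = lclm(L_f,L_g), ord ≤ 1+1.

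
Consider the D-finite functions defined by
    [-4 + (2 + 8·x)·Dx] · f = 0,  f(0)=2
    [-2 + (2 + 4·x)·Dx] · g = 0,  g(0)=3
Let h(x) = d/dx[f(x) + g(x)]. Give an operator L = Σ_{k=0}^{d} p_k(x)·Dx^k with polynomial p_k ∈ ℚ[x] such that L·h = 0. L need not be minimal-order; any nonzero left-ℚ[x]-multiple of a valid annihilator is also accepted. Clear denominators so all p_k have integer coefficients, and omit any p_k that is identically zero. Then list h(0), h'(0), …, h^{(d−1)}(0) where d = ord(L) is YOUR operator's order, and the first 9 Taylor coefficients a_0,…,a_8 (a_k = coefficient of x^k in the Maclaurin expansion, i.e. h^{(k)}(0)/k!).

L = -6 + (-9 - 24·x)·Dx + (-1 - 6·x - 8·x^2)·Dx^2  (order 2).
h: a_k = 7, -11, 57/2, -175/2, 2345/8, -8253/8, 59829/16, -220935/16, 6608745/128, …
ICs: h(0) = 7, h′(0) = -11.

f: a_k = 2, 4, -4, 8, -20, 56, -168, 528, -1716, …
g: a_k = 3, 3, -3/2, 3/2, -15/8, 21/8, -63/16, 99/16, -1287/128, …
Sum ⇒ L₀ = lclm(L_f,L_g) in ℚ(x)⟨Dx⟩.
Derive L from L₀ (diff closure).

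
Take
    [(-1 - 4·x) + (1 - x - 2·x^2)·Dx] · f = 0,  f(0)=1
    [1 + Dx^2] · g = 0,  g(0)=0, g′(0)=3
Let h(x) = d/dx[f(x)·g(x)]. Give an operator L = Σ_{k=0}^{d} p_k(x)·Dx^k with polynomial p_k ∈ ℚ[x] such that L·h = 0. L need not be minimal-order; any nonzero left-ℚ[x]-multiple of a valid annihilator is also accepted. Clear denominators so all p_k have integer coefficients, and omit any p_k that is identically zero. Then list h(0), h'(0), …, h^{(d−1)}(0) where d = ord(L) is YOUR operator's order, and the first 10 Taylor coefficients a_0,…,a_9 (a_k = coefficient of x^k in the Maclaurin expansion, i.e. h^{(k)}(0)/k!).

L = (31 - 2·x - 3·x^2 + 4·x^3 + 4·x^4) + (10 + 42·x + 12·x^2 + 16·x^3)·Dx + (-3 + 2·x + 5·x^2 + 4·x^3 + 4·x^4)·Dx^2  (order 2).
h: a_k = 3, 6, 51/2, 58, 1261/8, 7263/20, 41521/48, 410969/210, 59484889/13440, 118664425/12096, …
ICs: h(0) = 3, h′(0) = 6.

f: a_k = 1, 1, 3, 5, 11, 21, 43, 85, 171, 341, …
g: a_k = 0, 3, 0, -1/2, 0, 1/40, 0, -1/1680, 0, 1/120960, …
Sym-product of L_f,L_g gives L₀ (≤ ord 2).
h=h₀': d/dx-closure on L₀ ⇒ L.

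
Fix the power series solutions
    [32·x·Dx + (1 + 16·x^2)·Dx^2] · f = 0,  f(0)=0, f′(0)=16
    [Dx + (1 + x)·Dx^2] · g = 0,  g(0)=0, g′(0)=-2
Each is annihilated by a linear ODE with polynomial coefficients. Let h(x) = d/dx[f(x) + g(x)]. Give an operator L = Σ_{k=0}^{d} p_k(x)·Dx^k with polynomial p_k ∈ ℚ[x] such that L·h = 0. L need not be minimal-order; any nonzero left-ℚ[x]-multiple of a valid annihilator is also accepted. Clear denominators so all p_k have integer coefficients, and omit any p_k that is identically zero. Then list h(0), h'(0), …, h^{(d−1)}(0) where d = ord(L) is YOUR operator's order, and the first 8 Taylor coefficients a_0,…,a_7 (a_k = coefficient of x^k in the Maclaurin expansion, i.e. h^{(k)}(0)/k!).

f: a_k = 0, 16, 0, -256/3, 0, 4096/5, 0, -65536/7, …
g: a_k = 0, -2, 1, -2/3, 1/2, -2/5, 1/3, -2/7, …
L₀ := lclm(L_f,L_g); ord L₀ ≤ 2+2.
h=h₀': d/dx-closure on L₀ ⇒ L.
L = (-32 - 96·x + 1536·x^2 + 512·x^3) + (-34 - 64·x + 1440·x^2 + 3072·x^3 + 1024·x^4)·Dx + (-1 + 31·x + 32·x^2 + 512·x^3 + 768·x^4 + 256·x^5)·Dx^2  (order 2).
h: a_k = 14, 2, -258, 2, 4094, 2, -65538, 2, …
ICs: h(0) = 14, h′(0) = 2.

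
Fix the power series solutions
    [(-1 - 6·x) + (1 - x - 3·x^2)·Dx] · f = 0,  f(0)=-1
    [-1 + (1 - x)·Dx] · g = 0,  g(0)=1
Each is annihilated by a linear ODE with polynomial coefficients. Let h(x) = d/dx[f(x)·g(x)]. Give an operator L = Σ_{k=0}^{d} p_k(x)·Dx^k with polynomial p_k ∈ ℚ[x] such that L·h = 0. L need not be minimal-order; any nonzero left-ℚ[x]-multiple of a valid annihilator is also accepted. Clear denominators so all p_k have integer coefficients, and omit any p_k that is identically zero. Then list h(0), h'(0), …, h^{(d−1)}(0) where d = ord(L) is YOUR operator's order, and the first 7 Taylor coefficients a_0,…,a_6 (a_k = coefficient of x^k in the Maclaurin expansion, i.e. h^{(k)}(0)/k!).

L = (12 + 6·x - 12·x^2 - 96·x^3 + 108·x^4) + (-2 + 21·x^2 - 16·x^3 - 30·x^4 + 27·x^5)·Dx  (order 1).
h: a_k = -2, -12, -39, -128, -360, -1014, -2702, …
ICs: h(0) = -2.

f: a_k = -1, -1, -4, -7, -19, -40, -97, …
g: a_k = 1, 1, 1, 1, 1, 1, 1, …
f·g: L₀ = L_f ⊗_s L_g, ord ≤ 1·1.
Derive L from L₀ (diff closure).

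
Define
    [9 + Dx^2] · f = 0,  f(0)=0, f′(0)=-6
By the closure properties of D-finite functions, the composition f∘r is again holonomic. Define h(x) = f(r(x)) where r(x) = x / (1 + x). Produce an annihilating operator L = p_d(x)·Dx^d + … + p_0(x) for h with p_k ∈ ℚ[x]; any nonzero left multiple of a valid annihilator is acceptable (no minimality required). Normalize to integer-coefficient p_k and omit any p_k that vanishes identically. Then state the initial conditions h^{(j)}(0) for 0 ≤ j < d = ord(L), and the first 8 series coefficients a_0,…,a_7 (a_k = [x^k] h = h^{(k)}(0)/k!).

L = 9 + (2 + 6·x + 6·x^2 + 2·x^3)·Dx + (1 + 4·x + 6·x^2 + 4·x^3 + x^4)·Dx^2  (order 2).
h: a_k = 0, -6, 6, 3, -21, 879/20, -255/4, 19353/280, …
ICs: h(0) = 0, h′(0) = -6.

f: a_k = 0, -6, 0, 9, 0, -81/20, 0, 243/280, …
f∘r: x↦r, Dx↦Dx/r' in L_f ⇒ L₀.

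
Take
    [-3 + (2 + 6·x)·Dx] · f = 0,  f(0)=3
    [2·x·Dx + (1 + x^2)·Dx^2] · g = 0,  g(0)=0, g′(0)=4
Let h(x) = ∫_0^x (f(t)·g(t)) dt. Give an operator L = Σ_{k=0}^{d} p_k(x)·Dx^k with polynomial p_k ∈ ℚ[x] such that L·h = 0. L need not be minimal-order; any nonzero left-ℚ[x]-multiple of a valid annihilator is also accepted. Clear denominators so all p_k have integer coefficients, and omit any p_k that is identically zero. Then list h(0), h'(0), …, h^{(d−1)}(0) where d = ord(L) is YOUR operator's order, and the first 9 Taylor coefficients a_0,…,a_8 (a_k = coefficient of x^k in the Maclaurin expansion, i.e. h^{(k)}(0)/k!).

L = (27 - 12·x - 9·x^2)·Dx + (-12 - 28·x + 36·x^2 + 36·x^3)·Dx^2 + (4 + 24·x + 40·x^2 + 24·x^3 + 36·x^4)·Dx^3  (order 3).
h: a_k = 0, 0, 6, 6, -35/8, 57/20, -1657/320, 3501/320, -1533597/71680, …
ICs: h(0) = 0, h′(0) = 0, h′′(0) = 12.

f: a_k = 3, 9/2, -27/8, 81/16, -1215/128, 5103/256, -45927/1024, 216513/2048, -8444007/32768, …
g: a_k = 0, 4, 0, -4/3, 0, 4/5, 0, -4/7, 0, …
Product ⇒ symmetric product L₀, ord ≤ 2.
∫: right-multiply L₀ by Dx.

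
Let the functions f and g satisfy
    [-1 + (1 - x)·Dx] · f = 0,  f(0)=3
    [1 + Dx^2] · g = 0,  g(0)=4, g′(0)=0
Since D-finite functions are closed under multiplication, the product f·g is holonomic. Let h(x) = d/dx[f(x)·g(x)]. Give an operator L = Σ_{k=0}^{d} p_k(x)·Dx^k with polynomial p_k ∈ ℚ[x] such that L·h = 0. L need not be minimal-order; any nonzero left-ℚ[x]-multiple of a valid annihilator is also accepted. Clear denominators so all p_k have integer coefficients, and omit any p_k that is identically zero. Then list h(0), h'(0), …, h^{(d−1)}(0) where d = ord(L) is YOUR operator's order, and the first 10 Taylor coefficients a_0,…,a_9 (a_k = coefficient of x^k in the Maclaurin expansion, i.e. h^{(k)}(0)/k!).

L = (-1 - 2·x + x^2) + (-2 + 2·x)·Dx + (1 - 2·x + x^2)·Dx^2  (order 2).
h: a_k = 12, 12, 18, 26, 65/2, 389/10, 2723/60, 4357/84, 13071/224, 1960649/30240, …
ICs: h(0) = 12, h′(0) = 12.

f: a_k = 3, 3, 3, 3, 3, 3, 3, 3, 3, 3, …
g: a_k = 4, 0, -2, 0, 1/6, 0, -1/180, 0, 1/10080, 0, …
L₀ := L_f ⊗_s L_g (sym. prod.), ord ≤ 2.
Derive L from L₀ (diff closure).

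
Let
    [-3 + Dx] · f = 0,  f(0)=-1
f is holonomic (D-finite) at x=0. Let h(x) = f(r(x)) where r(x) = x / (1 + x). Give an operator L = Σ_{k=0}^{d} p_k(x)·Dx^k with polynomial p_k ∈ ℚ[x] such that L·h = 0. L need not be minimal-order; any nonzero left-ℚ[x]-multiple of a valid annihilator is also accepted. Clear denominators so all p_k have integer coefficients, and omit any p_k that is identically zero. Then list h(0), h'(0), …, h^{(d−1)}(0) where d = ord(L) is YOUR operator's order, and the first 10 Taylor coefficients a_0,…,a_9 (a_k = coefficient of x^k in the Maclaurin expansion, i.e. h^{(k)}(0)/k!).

f: a_k = -1, -3, -9/2, -9/2, -27/8, -81/40, -81/80, -243/560, -729/4480, -243/4480, …
h₀=f(r): pull back L_f along r ⇒ L₀.
L = -3 + (1 + 2·x + x^2)·Dx  (order 1).
h: a_k = -1, -3, -3/2, 3/2, -3/8, -21/40, 69/80, -411/560, 1623/4480, 213/4480, …
ICs: h(0) = -1.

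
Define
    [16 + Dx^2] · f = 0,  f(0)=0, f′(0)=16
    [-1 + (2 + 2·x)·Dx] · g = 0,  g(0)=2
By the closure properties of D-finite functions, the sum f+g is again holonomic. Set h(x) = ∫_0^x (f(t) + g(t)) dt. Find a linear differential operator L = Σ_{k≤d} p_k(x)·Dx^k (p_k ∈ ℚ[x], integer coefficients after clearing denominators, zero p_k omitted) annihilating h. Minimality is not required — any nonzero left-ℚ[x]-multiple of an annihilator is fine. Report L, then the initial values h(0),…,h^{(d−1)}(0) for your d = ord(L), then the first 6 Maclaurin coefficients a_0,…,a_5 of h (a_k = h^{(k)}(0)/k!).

L = (-1072 - 2048·x - 1024·x^2)·Dx + (2016 + 6112·x + 6144·x^2 + 2048·x^3)·Dx^2 + (-67 - 128·x - 64·x^2)·Dx^3 + (126 + 382·x + 384·x^2 + 128·x^3)·Dx^4  (order 4).
h: a_k = 0, 2, 17/2, -1/12, -1021/96, -1/64, …
ICs: h(0) = 0, h′(0) = 2, h′′(0) = 17, h′′′(0) = -1/2.

f: a_k = 0, 16, 0, -128/3, 0, 512/15, …
g: a_k = 2, 1, -1/4, 1/8, -5/64, 7/128, …
Weyl lclm of L_f,L_g ⇒ L₀ (ord ≤ 3).
∫: right-multiply L₀ by Dx.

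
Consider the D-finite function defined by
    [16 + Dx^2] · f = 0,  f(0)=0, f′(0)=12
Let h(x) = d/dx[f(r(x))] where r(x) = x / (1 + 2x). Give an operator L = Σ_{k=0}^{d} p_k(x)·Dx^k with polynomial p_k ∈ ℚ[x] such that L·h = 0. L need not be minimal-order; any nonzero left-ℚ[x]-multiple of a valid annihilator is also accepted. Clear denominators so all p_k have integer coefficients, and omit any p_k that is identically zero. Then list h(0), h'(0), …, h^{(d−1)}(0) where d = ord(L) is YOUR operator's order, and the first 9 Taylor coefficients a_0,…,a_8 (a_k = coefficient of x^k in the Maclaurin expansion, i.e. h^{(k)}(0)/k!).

L = (40 + 96·x + 96·x^2) + (12 + 72·x + 144·x^2 + 96·x^3)·Dx + (1 + 8·x + 24·x^2 + 32·x^3 + 16·x^4)·Dx^2  (order 2).
h: a_k = 12, -48, 48, 384, -2752, 11520, -565504/15, 1552384/15, -25222144/105, …
ICs: h(0) = 12, h′(0) = -48.

f: a_k = 0, 12, 0, -32, 0, 128/5, 0, -1024/105, 0, …
Substitute x→r, Dx→(1/r')Dx; clear ⇒ L₀.
h₀' ⇒ L via d/dx closure of L₀.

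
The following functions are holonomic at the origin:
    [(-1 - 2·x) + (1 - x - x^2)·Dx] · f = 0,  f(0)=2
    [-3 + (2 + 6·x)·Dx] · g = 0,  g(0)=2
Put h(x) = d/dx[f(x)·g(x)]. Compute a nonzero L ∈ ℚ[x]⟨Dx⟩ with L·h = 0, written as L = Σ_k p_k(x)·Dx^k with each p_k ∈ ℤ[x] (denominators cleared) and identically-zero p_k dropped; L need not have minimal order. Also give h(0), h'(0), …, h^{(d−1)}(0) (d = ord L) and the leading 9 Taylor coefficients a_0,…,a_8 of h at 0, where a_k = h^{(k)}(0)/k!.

f: a_k = 2, 2, 4, 6, 10, 16, 26, 42, 68, …
g: a_k = 2, 3, -9/4, 27/8, -405/64, 1701/128, -15309/512, 72171/1024, -2814669/16384, …
h₀=f·g: eliminate ⇒ L₀, order ≤ 1·1.
Derive L from L₀ (diff closure).
L = (19 + 186·x + 321·x^2 + 210·x^3 + 135·x^4) + (-10 - 34·x - 6·x^2 + 50·x^3 + 114·x^4 + 54·x^5)·Dx  (order 1).
h: a_k = 10, 19, 315/4, 739/8, 24295/64, 30117/128, 917847/512, -395485/1024, 157304223/16384, …
ICs: h(0) = 10.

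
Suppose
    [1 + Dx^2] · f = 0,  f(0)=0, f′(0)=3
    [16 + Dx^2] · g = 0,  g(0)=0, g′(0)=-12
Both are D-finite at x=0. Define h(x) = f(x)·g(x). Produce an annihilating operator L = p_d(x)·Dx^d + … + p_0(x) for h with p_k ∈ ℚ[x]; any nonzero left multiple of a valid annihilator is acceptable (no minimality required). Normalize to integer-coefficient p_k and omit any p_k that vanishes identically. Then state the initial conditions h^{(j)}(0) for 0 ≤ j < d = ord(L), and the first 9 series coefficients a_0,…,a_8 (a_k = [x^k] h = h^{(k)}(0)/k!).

L = 225 + 34·Dx^2 + Dx^4  (order 4).
h: a_k = 0, 0, -36, 0, 102, 0, -931/10, 0, 6001/140, …
ICs: h(0) = 0, h′(0) = 0, h′′(0) = -72, h′′′(0) = 0.

f: a_k = 0, 3, 0, -1/2, 0, 1/40, 0, -1/1680, 0, …
g: a_k = 0, -12, 0, 32, 0, -128/5, 0, 1024/105, 0, …
h₀=f·g: eliminate ⇒ L₀, order ≤ 2·2.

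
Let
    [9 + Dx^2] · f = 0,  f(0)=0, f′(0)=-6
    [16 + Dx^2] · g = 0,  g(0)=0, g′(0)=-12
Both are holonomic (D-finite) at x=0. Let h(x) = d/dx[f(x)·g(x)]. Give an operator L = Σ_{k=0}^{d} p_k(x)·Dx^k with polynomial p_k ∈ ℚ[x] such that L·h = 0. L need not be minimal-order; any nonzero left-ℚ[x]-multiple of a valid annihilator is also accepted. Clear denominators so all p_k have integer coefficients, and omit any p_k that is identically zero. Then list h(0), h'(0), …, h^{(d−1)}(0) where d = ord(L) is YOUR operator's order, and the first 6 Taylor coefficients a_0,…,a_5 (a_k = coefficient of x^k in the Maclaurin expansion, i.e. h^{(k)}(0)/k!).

L = 49 + 50·Dx^2 + Dx^4  (order 4).
h: a_k = 0, 144, 0, -1200, 0, 14706/5, …
ICs: h(0) = 0, h′(0) = 144, h′′(0) = 0, h′′′(0) = -7200.

f: a_k = 0, -6, 0, 9, 0, -81/20, …
g: a_k = 0, -12, 0, 32, 0, -128/5, …
Sym-product of L_f,L_g gives L₀ (≤ ord 4).
Derive L from L₀ (diff closure).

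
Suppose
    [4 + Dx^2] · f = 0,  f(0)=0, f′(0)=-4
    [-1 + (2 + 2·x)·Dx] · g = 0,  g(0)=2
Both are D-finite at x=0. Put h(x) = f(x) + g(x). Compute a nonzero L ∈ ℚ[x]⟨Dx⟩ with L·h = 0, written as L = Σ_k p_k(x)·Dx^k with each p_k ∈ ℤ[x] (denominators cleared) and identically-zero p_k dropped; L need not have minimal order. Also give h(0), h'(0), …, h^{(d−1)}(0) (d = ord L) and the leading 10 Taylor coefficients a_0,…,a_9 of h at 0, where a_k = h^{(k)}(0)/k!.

f: a_k = 0, -4, 0, 8/3, 0, -8/15, 0, 16/315, 0, -8/2835, …
g: a_k = 2, 1, -1/4, 1/8, -5/64, 7/128, -21/512, 33/1024, -429/16384, 715/32768, …
Sum ⇒ L₀ = lclm(L_f,L_g) in ℚ(x)⟨Dx⟩.
L = (-76 - 128·x - 64·x^2) + (120 + 376·x + 384·x^2 + 128·x^3)·Dx + (-19 - 32·x - 16·x^2)·Dx^2 + (30 + 94·x + 96·x^2 + 32·x^3)·Dx^3  (order 3).
h: a_k = 2, -3, -1/4, 67/24, -5/64, -919/1920, -21/512, 26779/322560, -429/16384, 1764881/92897280, …
ICs: h(0) = 2, h′(0) = -3, h′′(0) = -1/2.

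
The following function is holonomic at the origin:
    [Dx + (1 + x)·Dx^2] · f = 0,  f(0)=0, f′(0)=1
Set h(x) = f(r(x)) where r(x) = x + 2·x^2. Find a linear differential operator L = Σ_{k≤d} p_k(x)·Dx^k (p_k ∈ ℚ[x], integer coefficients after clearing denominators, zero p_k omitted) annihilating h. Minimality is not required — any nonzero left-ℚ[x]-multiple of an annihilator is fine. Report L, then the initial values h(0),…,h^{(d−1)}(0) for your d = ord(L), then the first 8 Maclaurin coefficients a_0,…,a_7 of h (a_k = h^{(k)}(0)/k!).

f: a_k = 0, 1, -1/2, 1/3, -1/4, 1/5, -1/6, 1/7, …
Substitute x→r, Dx→(1/r')Dx; clear ⇒ L₀.
L = (-3 + 4·x + 8·x^2)·Dx + (1 + 5·x + 6·x^2 + 8·x^3)·Dx^2  (order 2).
h: a_k = 0, 1, 3/2, -5/3, -1/4, 11/5, -3/2, -13/7, …
ICs: h(0) = 0, h′(0) = 1.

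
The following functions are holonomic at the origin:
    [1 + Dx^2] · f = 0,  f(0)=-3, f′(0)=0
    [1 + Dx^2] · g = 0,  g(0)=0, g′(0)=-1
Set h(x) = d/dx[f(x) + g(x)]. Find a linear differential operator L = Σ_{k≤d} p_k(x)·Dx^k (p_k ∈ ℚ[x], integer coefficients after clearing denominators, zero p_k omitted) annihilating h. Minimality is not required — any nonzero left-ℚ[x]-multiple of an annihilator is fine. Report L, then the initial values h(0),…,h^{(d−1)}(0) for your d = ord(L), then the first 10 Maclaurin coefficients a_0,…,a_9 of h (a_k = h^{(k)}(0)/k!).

L = 1 + Dx^2  (order 2).
h: a_k = -1, 3, 1/2, -1/2, -1/24, 1/40, 1/720, -1/1680, -1/40320, 1/120960, …
ICs: h(0) = -1, h′(0) = 3.

f: a_k = -3, 0, 3/2, 0, -1/8, 0, 1/240, 0, -1/13440, 0, …
g: a_k = 0, -1, 0, 1/6, 0, -1/120, 0, 1/5040, 0, -1/362880, …
Weyl lclm of L_f,L_g ⇒ L₀ (ord ≤ 4).
h=h₀': d/dx-closure on L₀ ⇒ L.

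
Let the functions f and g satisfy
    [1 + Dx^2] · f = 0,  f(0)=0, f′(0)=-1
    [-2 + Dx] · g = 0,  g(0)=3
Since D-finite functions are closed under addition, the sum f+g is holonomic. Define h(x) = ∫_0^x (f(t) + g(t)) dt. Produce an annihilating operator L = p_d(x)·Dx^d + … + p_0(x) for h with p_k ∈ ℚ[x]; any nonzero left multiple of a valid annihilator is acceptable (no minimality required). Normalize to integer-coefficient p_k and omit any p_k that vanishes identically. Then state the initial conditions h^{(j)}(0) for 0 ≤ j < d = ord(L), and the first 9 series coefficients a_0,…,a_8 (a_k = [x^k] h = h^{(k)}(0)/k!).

L = -2·Dx + Dx^2 - 2·Dx^3 + Dx^4  (order 4).
h: a_k = 0, 3, 5/2, 2, 25/24, 2/5, 19/144, 4/105, 11/1152, …
ICs: h(0) = 0, h′(0) = 3, h′′(0) = 5, h′′′(0) = 12.

f: a_k = 0, -1, 0, 1/6, 0, -1/120, 0, 1/5040, 0, …
g: a_k = 3, 6, 6, 4, 2, 4/5, 4/15, 8/105, 2/105, …
L₀ := lclm(L_f,L_g); ord L₀ ≤ 2+1.
∫: right-multiply L₀ by Dx.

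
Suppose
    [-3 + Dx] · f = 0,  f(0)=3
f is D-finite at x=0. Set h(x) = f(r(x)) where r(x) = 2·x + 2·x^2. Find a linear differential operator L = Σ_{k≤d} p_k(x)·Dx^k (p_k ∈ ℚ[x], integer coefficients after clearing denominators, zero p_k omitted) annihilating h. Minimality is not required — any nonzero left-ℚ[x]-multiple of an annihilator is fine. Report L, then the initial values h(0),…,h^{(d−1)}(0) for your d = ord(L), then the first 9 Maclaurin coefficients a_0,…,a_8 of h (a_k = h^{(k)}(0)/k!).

f: a_k = 3, 9, 27/2, 27/2, 81/8, 243/40, 243/80, 729/560, 2187/4480, …
Change of var in L_f (x↦r) gives L₀.
L = (-6 - 12·x) + Dx  (order 1).
h: a_k = 3, 18, 72, 216, 540, 5832/5, 11232/5, 137376/35, 220968/35, …
ICs: h(0) = 3.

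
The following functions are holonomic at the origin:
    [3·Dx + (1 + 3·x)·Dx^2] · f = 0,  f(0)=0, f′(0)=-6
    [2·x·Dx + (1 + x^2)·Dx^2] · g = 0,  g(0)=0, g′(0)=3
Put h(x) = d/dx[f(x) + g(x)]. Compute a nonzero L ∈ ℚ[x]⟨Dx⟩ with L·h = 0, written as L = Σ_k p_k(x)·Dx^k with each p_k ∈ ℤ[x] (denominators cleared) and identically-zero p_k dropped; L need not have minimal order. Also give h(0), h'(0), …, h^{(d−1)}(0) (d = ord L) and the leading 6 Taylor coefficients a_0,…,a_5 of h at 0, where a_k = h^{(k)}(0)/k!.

f: a_k = 0, -6, 9, -18, 81/2, -486/5, …
g: a_k = 0, 3, 0, -1, 0, 3/5, …
Weyl lclm of L_f,L_g ⇒ L₀ (ord ≤ 4).
h=h₀': d/dx-closure on L₀ ⇒ L.
L = (-6 - 54·x + 18·x^2 + 18·x^3) + (-20 - 12·x - 48·x^2 + 36·x^3 + 36·x^4)·Dx + (-3 - 7·x + 6·x^2 + 2·x^3 + 9·x^4 + 9·x^5)·Dx^2  (order 2).
h: a_k = -3, 18, -57, 162, -483, 1458, …
ICs: h(0) = -3, h′(0) = 18.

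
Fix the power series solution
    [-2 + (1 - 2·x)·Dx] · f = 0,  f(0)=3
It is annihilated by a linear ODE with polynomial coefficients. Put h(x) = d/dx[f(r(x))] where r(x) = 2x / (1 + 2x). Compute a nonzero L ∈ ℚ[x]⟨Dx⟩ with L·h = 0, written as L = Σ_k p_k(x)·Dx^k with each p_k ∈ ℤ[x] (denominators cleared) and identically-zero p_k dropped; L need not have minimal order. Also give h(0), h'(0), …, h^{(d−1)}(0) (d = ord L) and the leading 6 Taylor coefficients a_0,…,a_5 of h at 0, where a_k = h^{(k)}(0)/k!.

L = 4 + (-1 + 2·x)·Dx  (order 1).
h: a_k = 12, 48, 144, 384, 960, 2304, …
ICs: h(0) = 12.

f: a_k = 3, 6, 12, 24, 48, 96, …
h₀=f(r): pull back L_f along r ⇒ L₀.
Derive L from L₀ (diff closure).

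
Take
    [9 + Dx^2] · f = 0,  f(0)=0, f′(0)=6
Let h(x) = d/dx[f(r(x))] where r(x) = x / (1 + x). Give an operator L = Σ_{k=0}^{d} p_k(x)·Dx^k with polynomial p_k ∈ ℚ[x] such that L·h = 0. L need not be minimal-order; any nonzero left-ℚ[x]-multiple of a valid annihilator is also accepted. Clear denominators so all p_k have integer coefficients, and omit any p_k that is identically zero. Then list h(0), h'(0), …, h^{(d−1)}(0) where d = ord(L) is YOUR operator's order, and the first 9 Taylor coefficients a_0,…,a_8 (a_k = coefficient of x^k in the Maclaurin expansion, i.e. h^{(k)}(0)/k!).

f: a_k = 0, 6, 0, -9, 0, 81/20, 0, -243/280, 0, …
L₀ from L_f via x↦r, Dx↦r'^{-1}Dx.
Differentiate: ansatz ord ≤ ord L₀ ⇒ L.
L = (15 + 12·x + 6·x^2) + (6 + 18·x + 18·x^2 + 6·x^3)·Dx + (1 + 4·x + 6·x^2 + 4·x^3 + x^4)·Dx^2  (order 2).
h: a_k = 6, -12, -9, 84, -879/4, 765/2, -19353/40, 1893/5, 268299/2240, …
ICs: h(0) = 6, h′(0) = -12.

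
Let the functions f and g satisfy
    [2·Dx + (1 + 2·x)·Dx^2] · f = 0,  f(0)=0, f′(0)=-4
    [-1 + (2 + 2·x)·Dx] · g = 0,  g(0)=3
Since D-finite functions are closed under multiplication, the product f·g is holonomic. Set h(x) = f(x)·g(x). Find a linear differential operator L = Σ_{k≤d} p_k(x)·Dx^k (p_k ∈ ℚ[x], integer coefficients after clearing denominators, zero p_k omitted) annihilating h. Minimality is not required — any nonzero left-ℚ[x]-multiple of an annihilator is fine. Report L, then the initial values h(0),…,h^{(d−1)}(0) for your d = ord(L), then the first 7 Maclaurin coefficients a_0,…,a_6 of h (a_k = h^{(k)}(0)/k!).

L = (-1 + 2·x) + (4 + 4·x)·Dx + (4 + 16·x + 20·x^2 + 8·x^3)·Dx^2  (order 2).
h: a_k = 0, -12, 6, -17/2, 55/4, -3709/160, 12801/320, …
ICs: h(0) = 0, h′(0) = -12.

f: a_k = 0, -4, 4, -16/3, 8, -64/5, 64/3, …
g: a_k = 3, 3/2, -3/8, 3/16, -15/128, 21/256, -63/1024, …
Product ⇒ symmetric product L₀, ord ≤ 2.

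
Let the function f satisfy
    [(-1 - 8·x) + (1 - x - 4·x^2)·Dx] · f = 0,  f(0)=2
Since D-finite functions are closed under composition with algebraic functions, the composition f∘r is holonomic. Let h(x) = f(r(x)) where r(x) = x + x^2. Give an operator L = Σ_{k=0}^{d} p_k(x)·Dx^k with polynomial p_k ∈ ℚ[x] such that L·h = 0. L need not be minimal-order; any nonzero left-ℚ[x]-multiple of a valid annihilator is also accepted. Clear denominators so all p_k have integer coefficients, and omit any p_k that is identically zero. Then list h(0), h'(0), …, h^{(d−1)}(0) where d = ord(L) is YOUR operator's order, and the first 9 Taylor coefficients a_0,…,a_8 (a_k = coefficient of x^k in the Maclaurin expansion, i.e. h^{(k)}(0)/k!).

f: a_k = 2, 2, 10, 18, 58, 130, 362, 882, 2330, …
f∘r: x↦r, Dx↦Dx/r' in L_f ⇒ L₀.
L = (1 + 10·x + 24·x^2 + 16·x^3) + (-1 + x + 5·x^2 + 8·x^3 + 4·x^4)·Dx  (order 1).
h: a_k = 2, 2, 12, 38, 122, 416, 1378, 4586, 15292, …
ICs: h(0) = 2.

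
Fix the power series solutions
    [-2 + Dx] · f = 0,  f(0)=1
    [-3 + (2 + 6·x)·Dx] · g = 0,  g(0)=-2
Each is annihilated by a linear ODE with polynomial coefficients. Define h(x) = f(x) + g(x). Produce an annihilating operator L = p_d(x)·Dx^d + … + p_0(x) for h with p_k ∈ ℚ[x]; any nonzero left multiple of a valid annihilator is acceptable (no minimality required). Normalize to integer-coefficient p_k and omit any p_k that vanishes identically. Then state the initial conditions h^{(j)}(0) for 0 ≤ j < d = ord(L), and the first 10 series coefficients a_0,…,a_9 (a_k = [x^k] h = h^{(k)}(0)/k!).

L = (42 + 72·x) + (-25 - 96·x - 144·x^2)·Dx + (2 + 30·x + 72·x^2)·Dx^2  (order 2).
h: a_k = -1, -1, 17/4, -49/24, 1343/192, -25003/1920, 690953/23040, -22725673/322560, 886653503/5160960, -39897802003/92897280, …
ICs: h(0) = -1, h′(0) = -1.

f: a_k = 1, 2, 2, 4/3, 2/3, 4/15, 4/45, 8/315, 2/315, 4/2835, …
g: a_k = -2, -3, 9/4, -27/8, 405/64, -1701/128, 15309/512, -72171/1024, 2814669/16384, -14073345/32768, …
Sum ⇒ L₀ = lclm(L_f,L_g) in ℚ(x)⟨Dx⟩.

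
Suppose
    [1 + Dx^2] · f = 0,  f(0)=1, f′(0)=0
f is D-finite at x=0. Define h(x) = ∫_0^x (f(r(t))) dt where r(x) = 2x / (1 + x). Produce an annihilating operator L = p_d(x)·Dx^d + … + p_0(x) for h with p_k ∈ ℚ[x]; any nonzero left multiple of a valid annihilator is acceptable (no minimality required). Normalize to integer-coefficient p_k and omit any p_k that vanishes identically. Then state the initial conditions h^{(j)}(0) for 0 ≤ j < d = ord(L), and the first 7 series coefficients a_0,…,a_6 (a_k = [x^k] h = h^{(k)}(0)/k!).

f: a_k = 1, 0, -1/2, 0, 1/24, 0, -1/720, …
L₀ from L_f via x↦r, Dx↦r'^{-1}Dx.
∫: right-multiply L₀ by Dx.
L = 4·Dx + (2 + 6·x + 6·x^2 + 2·x^3)·Dx^2 + (1 + 4·x + 6·x^2 + 4·x^3 + x^4)·Dx^3  (order 3).
h: a_k = 0, 1, 0, -2/3, 1, -16/15, 8/9, …
ICs: h(0) = 0, h′(0) = 1, h′′(0) = 0.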